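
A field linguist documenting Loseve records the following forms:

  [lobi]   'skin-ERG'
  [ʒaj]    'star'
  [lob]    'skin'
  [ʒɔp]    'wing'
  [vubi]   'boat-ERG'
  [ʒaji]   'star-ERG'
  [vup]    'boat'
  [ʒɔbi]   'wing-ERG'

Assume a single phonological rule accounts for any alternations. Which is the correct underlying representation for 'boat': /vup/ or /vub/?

/vup/

'boat' shows [p] ~ [b] at the end of the stem ([vup] vs [vubi]).
Compare 'skin', with invariant [b] in [lob] and [lobi]: an analysis with underlying /b/ and a rule producing [p] in isolation would wrongly predict alternation here too.
Therefore /p/ is basic and [b] is derived by intervocalic voicing (voiceless stops become voiced between vowels).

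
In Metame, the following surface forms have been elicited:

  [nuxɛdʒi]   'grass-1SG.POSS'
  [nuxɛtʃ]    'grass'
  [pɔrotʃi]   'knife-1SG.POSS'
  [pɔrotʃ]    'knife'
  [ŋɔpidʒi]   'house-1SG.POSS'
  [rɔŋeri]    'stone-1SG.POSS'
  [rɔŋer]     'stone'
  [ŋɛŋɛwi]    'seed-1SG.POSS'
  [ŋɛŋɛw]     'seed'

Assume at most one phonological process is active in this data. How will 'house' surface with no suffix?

[ŋɔpitʃ]

The root 'grass' surfaces as [nuxɛdʒi] and [nuxɛtʃ], with a stem-final [dʒ] ~ [tʃ] alternation.
The stem 'knife' ([pɔrotʃi], [pɔrotʃ]) shows [tʃ] unchanged in both environments, so [tʃ] cannot be basic with [dʒ] derived before the 1SG.POSS suffix.
Therefore /dʒ/ is basic and [tʃ] is derived by word-final obstruent devoicing (voiced obstruents become voiceless word-finally).
From [ŋɔpidʒi] the stem 'house' is /ŋɔpidʒ/; word-finally this yields [ŋɔpitʃ].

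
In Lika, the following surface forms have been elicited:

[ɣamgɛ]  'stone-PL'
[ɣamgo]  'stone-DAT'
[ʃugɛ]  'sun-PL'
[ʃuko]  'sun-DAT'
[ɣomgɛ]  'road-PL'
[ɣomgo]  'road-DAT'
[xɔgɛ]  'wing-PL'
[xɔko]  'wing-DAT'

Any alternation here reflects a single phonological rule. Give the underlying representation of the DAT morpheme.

/-ko/

The DAT suffix surfaces as [-go] and [-ko], depending on the final segment of the stem.
By contrast the PL suffix keeps its initial [g] throughout — that segment must be underlying.
So the underlying form is /-ko/, and voiceless stops become voiced after a nasal.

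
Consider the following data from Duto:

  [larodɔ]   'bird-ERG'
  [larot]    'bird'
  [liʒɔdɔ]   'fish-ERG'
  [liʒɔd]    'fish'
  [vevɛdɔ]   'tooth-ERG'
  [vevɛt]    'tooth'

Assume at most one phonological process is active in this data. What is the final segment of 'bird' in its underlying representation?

'bird' shows [d] ~ [t] at the end of the stem ([larodɔ] vs [larot]).
The stem 'fish' ([liʒɔdɔ], [liʒɔd]) shows [d] unchanged in both environments, so [d] cannot be basic with [t] derived in isolation.
The underlying segment must be /t/; voiceless stops become voiced between vowels, yielding [d] there.

/t/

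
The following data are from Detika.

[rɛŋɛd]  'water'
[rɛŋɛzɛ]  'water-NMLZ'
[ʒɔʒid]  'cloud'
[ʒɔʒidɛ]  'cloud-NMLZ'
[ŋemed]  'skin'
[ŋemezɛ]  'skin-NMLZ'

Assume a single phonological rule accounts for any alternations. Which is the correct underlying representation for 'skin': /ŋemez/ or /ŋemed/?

In [ŋemed] and [ŋemezɛ] the final segment of 'skin' alternates: [d] ~ [z].
But 'cloud' keeps [d] in both environments ([ʒɔʒid], [ʒɔʒidɛ]), so there is no rule changing /d/ to [z] before the NMLZ suffix.
The alternation reflects word-final hardening: voiced fricatives become stops word-finally. /z/ is underlying.

/ŋemez/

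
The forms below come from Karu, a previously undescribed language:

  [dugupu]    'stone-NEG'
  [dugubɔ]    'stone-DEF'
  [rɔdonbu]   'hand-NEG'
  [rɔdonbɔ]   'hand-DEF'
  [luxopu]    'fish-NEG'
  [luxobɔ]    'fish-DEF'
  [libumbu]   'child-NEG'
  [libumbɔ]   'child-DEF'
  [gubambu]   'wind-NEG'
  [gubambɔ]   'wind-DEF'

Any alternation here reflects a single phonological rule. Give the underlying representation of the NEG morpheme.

/-pu/

The NEG morpheme has two allomorphs, [-bu] and [-pu].
The DEF suffix, which begins with [b], is invariant after every stem; so [b] is not altered by any rule here.
So the underlying form is /-pu/, and voiceless stops become voiced after a nasal.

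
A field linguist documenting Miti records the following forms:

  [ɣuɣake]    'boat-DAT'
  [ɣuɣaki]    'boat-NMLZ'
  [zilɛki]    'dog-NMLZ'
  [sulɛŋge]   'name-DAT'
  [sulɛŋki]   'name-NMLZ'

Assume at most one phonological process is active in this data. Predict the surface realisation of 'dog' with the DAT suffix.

[zilɛke]

The DAT morpheme has two allomorphs, [-ge] and [-ke].
By contrast the NMLZ suffix keeps its initial [k] throughout — that segment must be underlying.
The DAT suffix is therefore /-ge/ underlyingly, with post-vocalic devoicing: voiced stops become voiceless after a vowel.
After 'dog', which ends in a vowel, the suffix surfaces as [-ke], giving [zilɛke].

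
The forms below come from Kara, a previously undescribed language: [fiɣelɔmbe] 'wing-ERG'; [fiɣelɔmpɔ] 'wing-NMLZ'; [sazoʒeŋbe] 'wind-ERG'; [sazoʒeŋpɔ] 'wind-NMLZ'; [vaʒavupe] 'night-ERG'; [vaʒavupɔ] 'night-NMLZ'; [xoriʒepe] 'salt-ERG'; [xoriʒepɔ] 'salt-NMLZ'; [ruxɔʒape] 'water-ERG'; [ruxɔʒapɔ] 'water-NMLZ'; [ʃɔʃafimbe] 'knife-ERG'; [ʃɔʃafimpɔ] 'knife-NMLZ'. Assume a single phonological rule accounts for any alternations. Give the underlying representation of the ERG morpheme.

The ERG morpheme has two allomorphs, [-be] and [-pe].
By contrast the NMLZ suffix keeps its initial [p] throughout — that segment must be underlying.
The ERG suffix is therefore /-be/ underlyingly, with post-vocalic devoicing: voiced stops become voiceless after a vowel.

/-be/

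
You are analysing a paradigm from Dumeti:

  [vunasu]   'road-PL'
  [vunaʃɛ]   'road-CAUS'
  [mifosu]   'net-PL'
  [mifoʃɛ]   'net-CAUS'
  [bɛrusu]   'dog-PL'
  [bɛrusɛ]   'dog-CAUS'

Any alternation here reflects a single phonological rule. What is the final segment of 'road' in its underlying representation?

/ʃ/

The stem for 'road' ends in [s] in [vunasu] but [ʃ] in [vunaʃɛ].
But 'dog' keeps [s] in both environments ([bɛrusu], [bɛrusɛ]), so there is no rule changing /s/ to [ʃ] before the CAUS suffix.
The alternation reflects depalatalization: palato-alveolar /ʃ/ becomes [s] when no front vowel follows. /ʃ/ is underlying.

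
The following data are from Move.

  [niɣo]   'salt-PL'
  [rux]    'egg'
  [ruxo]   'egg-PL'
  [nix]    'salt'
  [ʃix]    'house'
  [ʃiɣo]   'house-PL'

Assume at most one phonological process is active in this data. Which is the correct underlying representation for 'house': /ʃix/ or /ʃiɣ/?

/ʃiɣ/

The root 'house' surfaces as [ʃiɣo] and [ʃix], with a stem-final [ɣ] ~ [x] alternation.
If /x/ were underlying and a rule turned it into [ɣ] before the PL suffix, 'egg' would also alternate; but it has [x] in both [ruxo] and [rux].
The alternation reflects word-final obstruent devoicing: voiced obstruents become voiceless word-finally. /ɣ/ is underlying.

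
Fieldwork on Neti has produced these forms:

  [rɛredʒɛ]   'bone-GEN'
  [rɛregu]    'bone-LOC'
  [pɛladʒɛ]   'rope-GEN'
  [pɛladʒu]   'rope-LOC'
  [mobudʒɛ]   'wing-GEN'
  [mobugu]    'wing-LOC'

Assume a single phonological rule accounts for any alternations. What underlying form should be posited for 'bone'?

/rɛreg/

The stem for 'bone' ends in [dʒ] in [rɛredʒɛ] but [g] in [rɛregu].
If /dʒ/ were underlying and a rule turned it into [g] before the LOC suffix, 'rope' would also alternate; but it has [dʒ] in both [pɛladʒɛ] and [pɛladʒu].
Therefore /g/ is basic and [dʒ] is derived by palatalization before a front vowel (/g/ becomes palato-alveolar [dʒ] before a front vowel).
So 'bone' = /rɛreg/.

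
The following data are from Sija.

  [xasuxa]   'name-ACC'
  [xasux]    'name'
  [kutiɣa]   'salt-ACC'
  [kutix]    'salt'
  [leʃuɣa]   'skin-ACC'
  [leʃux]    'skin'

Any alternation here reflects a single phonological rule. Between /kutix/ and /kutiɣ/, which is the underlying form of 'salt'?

/kutiɣ/

The stem for 'salt' ends in [ɣ] in [kutiɣa] but [x] in [kutix].
But 'name' keeps [x] in both environments ([xasuxa], [xasux]), so there is no rule changing /x/ to [ɣ] before the ACC suffix.
The underlying segment must be /ɣ/; voiced obstruents become voiceless word-finally, yielding [x] there.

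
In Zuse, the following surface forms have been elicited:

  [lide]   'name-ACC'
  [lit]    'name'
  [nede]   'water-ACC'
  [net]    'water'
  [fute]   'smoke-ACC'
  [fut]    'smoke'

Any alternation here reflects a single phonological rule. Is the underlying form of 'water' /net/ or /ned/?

In [nede] and [net] the final segment of 'water' alternates: [d] ~ [t].
Compare 'smoke', with invariant [t] in [fute] and [fut]: an analysis with underlying /t/ and a rule producing [d] before the ACC suffix would wrongly predict alternation here too.
So /d/ is underlying, and a rule of word-final obstruent devoicing — voiced obstruents become voiceless word-finally — gives [t].

/ned/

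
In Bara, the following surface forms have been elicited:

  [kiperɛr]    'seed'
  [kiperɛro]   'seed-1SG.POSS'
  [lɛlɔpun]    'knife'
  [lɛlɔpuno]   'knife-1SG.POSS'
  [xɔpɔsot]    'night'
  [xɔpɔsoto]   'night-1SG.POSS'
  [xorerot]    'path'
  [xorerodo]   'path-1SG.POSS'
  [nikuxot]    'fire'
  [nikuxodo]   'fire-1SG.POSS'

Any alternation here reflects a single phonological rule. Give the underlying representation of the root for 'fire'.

In [nikuxot] and [nikuxodo] the final segment of 'fire' alternates: [t] ~ [d].
But 'night' keeps [t] in both environments ([xɔpɔsot], [xɔpɔsoto]), so there is no rule changing /t/ to [d] before the 1SG.POSS suffix.
The underlying segment must be /d/; voiced obstruents become voiceless word-finally, yielding [t] there.
The underlying form of 'fire' is therefore /nikuxod/.

/nikuxod/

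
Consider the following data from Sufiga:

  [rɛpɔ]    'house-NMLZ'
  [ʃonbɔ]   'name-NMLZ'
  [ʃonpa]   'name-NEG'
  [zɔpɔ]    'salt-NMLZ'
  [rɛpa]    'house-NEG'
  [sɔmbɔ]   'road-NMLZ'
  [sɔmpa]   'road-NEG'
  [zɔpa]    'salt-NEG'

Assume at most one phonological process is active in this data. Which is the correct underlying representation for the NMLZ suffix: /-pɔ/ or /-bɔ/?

The NMLZ morpheme has two allomorphs, [-bɔ] and [-pɔ].
The NEG suffix, which begins with [p], is invariant after every stem; so [p] is not altered by any rule here.
The NMLZ suffix is therefore /-bɔ/ underlyingly, with post-vocalic devoicing: voiced stops become voiceless after a vowel.

/-bɔ/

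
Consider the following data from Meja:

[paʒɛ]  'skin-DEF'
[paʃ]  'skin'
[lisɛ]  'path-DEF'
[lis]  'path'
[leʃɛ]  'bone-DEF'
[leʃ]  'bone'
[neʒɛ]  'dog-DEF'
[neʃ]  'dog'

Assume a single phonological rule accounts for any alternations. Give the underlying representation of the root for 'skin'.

/paʒ/

In [paʒɛ] and [paʃ] the final segment of 'skin' alternates: [ʒ] ~ [ʃ].
But 'bone' keeps [ʃ] in both environments ([leʃɛ], [leʃ]), so there is no rule changing /ʃ/ to [ʒ] before the DEF suffix.
The underlying segment must be /ʒ/; voiced obstruents become voiceless word-finally, yielding [ʃ] there.
So 'skin' = /paʒ/.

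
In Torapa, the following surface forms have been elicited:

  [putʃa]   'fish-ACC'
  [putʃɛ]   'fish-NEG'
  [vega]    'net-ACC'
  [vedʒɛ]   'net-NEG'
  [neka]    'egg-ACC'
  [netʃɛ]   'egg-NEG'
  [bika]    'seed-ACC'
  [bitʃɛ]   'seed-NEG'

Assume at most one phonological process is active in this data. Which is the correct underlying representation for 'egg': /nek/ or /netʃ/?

/nek/

In [neka] and [netʃɛ] the final segment of 'egg' alternates: [k] ~ [tʃ].
But 'fish' keeps [tʃ] in both environments ([putʃa], [putʃɛ]), so there is no rule changing /tʃ/ to [k] before the ACC suffix.
So /k/ is underlying, and a rule of palatalization before a front vowel — /k/ and /g/ become palato-alveolar [tʃ] and [dʒ] before a front vowel — gives [tʃ].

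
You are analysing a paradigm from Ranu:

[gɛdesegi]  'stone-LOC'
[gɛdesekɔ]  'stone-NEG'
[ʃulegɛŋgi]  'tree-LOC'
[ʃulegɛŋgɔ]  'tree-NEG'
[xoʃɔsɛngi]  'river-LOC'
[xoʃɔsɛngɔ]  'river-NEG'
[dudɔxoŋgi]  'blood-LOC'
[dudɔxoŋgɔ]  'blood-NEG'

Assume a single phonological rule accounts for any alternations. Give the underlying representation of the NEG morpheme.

/-kɔ/

The NEG morpheme has two allomorphs, [-gɔ] and [-kɔ].
By contrast the LOC suffix keeps its initial [g] throughout — that segment must be underlying.
So the underlying form is /-kɔ/, and voiceless stops become voiced after a nasal.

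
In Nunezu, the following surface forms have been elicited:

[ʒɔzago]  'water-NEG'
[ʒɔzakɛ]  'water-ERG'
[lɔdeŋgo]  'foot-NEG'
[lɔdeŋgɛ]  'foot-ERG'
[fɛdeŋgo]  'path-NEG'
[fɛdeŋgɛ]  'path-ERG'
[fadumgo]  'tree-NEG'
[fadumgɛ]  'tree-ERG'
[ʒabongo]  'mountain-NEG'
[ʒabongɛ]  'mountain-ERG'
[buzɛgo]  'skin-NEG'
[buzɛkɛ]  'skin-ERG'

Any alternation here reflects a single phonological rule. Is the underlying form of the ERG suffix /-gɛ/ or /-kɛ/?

The ERG suffix surfaces as [-gɛ] and [-kɛ], depending on the final segment of the stem.
By contrast the NEG suffix keeps its initial [g] throughout — that segment must be underlying.
The ERG suffix is therefore /-kɛ/ underlyingly, with post-nasal voicing: voiceless stops become voiced after a nasal.

/-kɛ/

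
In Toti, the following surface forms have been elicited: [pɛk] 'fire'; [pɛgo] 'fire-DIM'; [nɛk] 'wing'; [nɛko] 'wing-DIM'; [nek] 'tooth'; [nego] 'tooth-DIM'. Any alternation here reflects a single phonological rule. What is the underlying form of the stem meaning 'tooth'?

The stem for 'tooth' ends in [k] in [nek] but [g] in [nego].
The stem 'wing' ([nɛk], [nɛko]) shows [k] unchanged in both environments, so [k] cannot be basic with [g] derived before the DIM suffix.
The underlying segment must be /g/; voiced obstruents become voiceless word-finally, yielding [k] there.

/neg/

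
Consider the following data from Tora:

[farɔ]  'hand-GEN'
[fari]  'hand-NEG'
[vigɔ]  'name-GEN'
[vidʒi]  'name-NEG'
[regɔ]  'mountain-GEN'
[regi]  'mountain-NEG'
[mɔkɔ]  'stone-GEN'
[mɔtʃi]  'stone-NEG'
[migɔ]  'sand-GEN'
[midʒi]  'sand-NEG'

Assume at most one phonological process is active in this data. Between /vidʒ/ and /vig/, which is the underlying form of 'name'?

In [vigɔ] and [vidʒi] the final segment of 'name' alternates: [g] ~ [dʒ].
Compare 'mountain', with invariant [g] in [regɔ] and [regi]: an analysis with underlying /g/ and a rule producing [dʒ] before the NEG suffix would wrongly predict alternation here too.
So /dʒ/ is underlying, and a rule of depalatalization — palato-alveolar /tʃ/ and /dʒ/ become [k] and [g] when no front vowel follows — gives [g].

/vidʒ/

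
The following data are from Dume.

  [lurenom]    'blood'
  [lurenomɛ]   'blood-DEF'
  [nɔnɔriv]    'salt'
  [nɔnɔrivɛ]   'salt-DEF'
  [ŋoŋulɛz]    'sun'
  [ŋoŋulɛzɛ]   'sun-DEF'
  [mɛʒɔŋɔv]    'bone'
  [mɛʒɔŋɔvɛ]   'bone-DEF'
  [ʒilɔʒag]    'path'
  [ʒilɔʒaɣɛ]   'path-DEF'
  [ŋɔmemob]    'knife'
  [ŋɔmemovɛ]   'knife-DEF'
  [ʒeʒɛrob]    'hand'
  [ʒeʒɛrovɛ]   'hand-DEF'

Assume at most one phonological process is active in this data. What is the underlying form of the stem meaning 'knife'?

/ŋɔmemob/

'knife' shows [b] ~ [v] at the end of the stem ([ŋɔmemob] vs [ŋɔmemovɛ]).
If /v/ were underlying and a rule turned it into [b] in isolation, 'salt' would also alternate; but it has [v] in both [nɔnɔriv] and [nɔnɔrivɛ].
The underlying segment must be /b/; voiced stops become fricatives between vowels, yielding [v] there.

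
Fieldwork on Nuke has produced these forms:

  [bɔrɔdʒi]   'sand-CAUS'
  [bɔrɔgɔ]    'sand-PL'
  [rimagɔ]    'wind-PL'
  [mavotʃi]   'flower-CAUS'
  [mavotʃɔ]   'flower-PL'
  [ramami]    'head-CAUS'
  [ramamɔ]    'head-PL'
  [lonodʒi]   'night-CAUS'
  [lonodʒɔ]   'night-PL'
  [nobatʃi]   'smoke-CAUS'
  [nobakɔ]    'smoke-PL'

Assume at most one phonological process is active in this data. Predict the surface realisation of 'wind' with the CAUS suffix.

[rimadʒi]

In [bɔrɔdʒi] and [bɔrɔgɔ] the final segment of 'sand' alternates: [dʒ] ~ [g].
But 'night' keeps [dʒ] in both environments ([lonodʒi], [lonodʒɔ]), so there is no rule changing /dʒ/ to [g] before the PL suffix.
So /g/ is underlying, and a rule of palatalization before a front vowel — /k/ and /g/ become palato-alveolar [tʃ] and [dʒ] before a front vowel — gives [dʒ].
From [rimagɔ] the stem 'wind' is /rimag/; before a front vowel this yields [rimadʒi].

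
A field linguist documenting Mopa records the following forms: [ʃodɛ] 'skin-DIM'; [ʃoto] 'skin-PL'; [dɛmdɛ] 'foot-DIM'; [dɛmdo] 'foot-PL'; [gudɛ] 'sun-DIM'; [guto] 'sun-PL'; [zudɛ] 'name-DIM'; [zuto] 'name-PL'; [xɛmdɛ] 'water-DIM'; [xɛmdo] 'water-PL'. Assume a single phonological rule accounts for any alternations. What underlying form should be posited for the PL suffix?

/-to/

The PL morpheme has two allomorphs, [-do] and [-to].
By contrast the DIM suffix keeps its initial [d] throughout — that segment must be underlying.
So the underlying form is /-to/, and voiceless stops become voiced after a nasal.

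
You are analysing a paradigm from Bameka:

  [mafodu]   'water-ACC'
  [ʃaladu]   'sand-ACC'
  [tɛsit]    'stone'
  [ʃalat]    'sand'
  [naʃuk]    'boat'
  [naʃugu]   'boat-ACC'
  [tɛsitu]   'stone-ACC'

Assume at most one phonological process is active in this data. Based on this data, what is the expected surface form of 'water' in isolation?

[mafot]

The root 'sand' surfaces as [ʃaladu] and [ʃalat], with a stem-final [d] ~ [t] alternation.
The stem 'stone' ([tɛsitu], [tɛsit]) shows [t] unchanged in both environments, so [t] cannot be basic with [d] derived before the ACC suffix.
The alternation reflects word-final obstruent devoicing: voiced obstruents become voiceless word-finally. /d/ is underlying.
From [mafodu] the stem 'water' is /mafod/; word-finally this yields [mafot].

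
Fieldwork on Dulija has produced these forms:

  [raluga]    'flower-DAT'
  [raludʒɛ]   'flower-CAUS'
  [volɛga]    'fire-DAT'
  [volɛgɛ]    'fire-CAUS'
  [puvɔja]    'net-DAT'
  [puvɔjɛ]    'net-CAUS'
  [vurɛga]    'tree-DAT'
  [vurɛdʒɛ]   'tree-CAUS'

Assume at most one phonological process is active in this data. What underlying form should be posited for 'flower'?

/raludʒ/

The root 'flower' surfaces as [raluga] and [raludʒɛ], with a stem-final [g] ~ [dʒ] alternation.
But 'fire' keeps [g] in both environments ([volɛga], [volɛgɛ]), so there is no rule changing /g/ to [dʒ] before the CAUS suffix.
The underlying segment must be /dʒ/; palato-alveolar /dʒ/ becomes [g] when no front vowel follows, yielding [g] there.
So 'flower' = /raludʒ/.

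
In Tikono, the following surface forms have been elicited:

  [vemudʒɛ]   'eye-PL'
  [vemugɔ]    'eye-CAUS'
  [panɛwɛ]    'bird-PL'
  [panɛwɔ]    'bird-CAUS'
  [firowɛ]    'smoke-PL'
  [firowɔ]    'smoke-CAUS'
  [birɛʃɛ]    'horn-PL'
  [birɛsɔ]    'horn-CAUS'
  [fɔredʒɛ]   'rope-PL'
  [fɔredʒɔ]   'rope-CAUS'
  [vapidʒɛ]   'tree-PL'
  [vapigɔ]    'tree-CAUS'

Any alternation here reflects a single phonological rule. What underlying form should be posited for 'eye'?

/vemug/

'eye' shows [dʒ] ~ [g] at the end of the stem ([vemudʒɛ] vs [vemugɔ]).
If /dʒ/ were underlying and a rule turned it into [g] before the CAUS suffix, 'rope' would also alternate; but it has [dʒ] in both [fɔredʒɛ] and [fɔredʒɔ].
So /g/ is underlying, and a rule of palatalization before a front vowel — /g/ and /s/ become palato-alveolar [dʒ] and [ʃ] before a front vowel — gives [dʒ].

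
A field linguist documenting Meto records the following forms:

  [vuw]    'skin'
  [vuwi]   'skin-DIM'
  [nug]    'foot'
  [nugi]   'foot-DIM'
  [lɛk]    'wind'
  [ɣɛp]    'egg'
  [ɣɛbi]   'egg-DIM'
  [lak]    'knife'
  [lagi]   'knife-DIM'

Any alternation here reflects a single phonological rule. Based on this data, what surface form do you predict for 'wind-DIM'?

In [lak] and [lagi] the final segment of 'knife' alternates: [k] ~ [g].
The stem 'foot' ([nug], [nugi]) shows [g] unchanged in both environments, so [g] cannot be basic with [k] derived in isolation.
So /k/ is underlying, and a rule of intervocalic voicing — voiceless stops become voiced between vowels — gives [g].
From [lɛk] the stem 'wind' is /lɛk/; between vowels this yields [lɛgi].

[lɛgi]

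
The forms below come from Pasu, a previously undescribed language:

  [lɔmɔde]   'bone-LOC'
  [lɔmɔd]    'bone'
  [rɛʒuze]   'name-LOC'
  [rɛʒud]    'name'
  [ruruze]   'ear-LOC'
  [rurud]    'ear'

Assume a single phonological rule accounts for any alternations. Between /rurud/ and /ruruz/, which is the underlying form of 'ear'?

/ruruz/

In [ruruze] and [rurud] the final segment of 'ear' alternates: [z] ~ [d].
The stem 'bone' ([lɔmɔde], [lɔmɔd]) shows [d] unchanged in both environments, so [d] cannot be basic with [z] derived before the LOC suffix.
The underlying segment must be /z/; voiced fricatives become stops word-finally, yielding [d] there.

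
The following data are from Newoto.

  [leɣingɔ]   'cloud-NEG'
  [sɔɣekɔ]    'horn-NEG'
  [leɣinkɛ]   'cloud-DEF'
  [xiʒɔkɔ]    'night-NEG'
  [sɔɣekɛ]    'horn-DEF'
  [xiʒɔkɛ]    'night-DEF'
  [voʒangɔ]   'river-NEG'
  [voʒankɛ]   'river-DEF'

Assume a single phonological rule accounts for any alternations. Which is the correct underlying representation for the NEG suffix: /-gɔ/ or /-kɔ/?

/-gɔ/

The NEG morpheme has two allomorphs, [-gɔ] and [-kɔ].
The DEF suffix, which begins with [k], is invariant after every stem; so [k] is not altered by any rule here.
The NEG suffix is therefore /-gɔ/ underlyingly, with post-vocalic devoicing: voiced stops become voiceless after a vowel.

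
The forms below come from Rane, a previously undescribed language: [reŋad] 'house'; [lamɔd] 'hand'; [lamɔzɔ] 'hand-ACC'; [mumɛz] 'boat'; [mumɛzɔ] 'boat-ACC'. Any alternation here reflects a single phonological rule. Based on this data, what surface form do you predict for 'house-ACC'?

The stem for 'hand' ends in [d] in [lamɔd] but [z] in [lamɔzɔ].
But 'boat' keeps [z] in both environments ([mumɛz], [mumɛzɔ]), so there is no rule changing /z/ to [d] in isolation.
So /d/ is underlying, and a rule of intervocalic spirantization — voiced stops become fricatives between vowels — gives [z].
The one attested form of 'house', [reŋad], shows underlying /reŋad/. Applying the same rule between vowels gives [reŋazɔ].

[reŋazɔ]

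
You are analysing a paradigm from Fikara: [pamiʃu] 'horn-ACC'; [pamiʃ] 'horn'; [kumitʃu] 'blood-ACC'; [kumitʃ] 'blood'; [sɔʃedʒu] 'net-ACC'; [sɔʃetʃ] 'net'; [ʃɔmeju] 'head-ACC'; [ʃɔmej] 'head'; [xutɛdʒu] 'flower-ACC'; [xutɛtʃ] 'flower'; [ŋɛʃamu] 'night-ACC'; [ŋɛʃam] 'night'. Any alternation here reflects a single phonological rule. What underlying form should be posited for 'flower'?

The root 'flower' surfaces as [xutɛdʒu] and [xutɛtʃ], with a stem-final [dʒ] ~ [tʃ] alternation.
If /tʃ/ were underlying and a rule turned it into [dʒ] before the ACC suffix, 'blood' would also alternate; but it has [tʃ] in both [kumitʃu] and [kumitʃ].
Therefore /dʒ/ is basic and [tʃ] is derived by word-final obstruent devoicing (voiced obstruents become voiceless word-finally).

/xutɛdʒ/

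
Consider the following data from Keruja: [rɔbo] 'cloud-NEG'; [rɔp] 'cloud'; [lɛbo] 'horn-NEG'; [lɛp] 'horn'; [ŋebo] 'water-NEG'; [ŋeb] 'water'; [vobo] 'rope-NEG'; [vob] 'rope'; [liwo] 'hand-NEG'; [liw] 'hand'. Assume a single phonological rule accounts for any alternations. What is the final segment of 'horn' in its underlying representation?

'horn' shows [b] ~ [p] at the end of the stem ([lɛbo] vs [lɛp]).
The stem 'rope' ([vobo], [vob]) shows [b] unchanged in both environments, so [b] cannot be basic with [p] derived in isolation.
So /p/ is underlying, and a rule of intervocalic voicing — voiceless stops become voiced between vowels — gives [b].

/p/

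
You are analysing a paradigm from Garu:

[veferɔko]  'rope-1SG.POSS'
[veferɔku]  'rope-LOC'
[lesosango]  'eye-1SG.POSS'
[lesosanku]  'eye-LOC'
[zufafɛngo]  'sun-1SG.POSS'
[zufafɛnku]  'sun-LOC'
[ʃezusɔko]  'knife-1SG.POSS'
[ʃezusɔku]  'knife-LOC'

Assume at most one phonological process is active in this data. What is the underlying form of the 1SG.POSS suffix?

The 1SG.POSS suffix surfaces as [-go] and [-ko], depending on the final segment of the stem.
By contrast the LOC suffix keeps its initial [k] throughout — that segment must be underlying.
So the underlying form is /-go/, and voiced stops become voiceless after a vowel.

/-go/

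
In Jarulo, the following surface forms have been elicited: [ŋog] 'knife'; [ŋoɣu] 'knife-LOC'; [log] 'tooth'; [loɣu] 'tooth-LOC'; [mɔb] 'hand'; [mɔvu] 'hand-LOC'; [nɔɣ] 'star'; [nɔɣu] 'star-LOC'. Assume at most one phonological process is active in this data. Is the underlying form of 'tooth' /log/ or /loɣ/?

In [log] and [loɣu] the final segment of 'tooth' alternates: [g] ~ [ɣ].
But 'star' keeps [ɣ] in both environments ([nɔɣ], [nɔɣu]), so there is no rule changing /ɣ/ to [g] in isolation.
So /g/ is underlying, and a rule of intervocalic spirantization — voiced stops become fricatives between vowels — gives [ɣ].

/log/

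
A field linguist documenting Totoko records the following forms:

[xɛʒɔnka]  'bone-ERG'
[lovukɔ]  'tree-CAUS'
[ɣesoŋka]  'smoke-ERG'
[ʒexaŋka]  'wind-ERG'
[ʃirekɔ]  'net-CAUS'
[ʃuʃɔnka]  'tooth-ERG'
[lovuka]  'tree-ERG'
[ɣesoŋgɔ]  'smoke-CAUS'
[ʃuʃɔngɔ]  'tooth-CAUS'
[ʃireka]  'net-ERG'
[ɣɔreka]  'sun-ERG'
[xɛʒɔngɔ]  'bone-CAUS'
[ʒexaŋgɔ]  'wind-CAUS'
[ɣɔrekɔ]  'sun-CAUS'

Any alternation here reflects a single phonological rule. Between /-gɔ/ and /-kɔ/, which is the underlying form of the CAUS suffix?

/-gɔ/

The CAUS morpheme has two allomorphs, [-gɔ] and [-kɔ].
The ERG suffix, which begins with [k], is invariant after every stem; so [k] is not altered by any rule here.
The CAUS suffix is therefore /-gɔ/ underlyingly, with post-vocalic devoicing: voiced stops become voiceless after a vowel.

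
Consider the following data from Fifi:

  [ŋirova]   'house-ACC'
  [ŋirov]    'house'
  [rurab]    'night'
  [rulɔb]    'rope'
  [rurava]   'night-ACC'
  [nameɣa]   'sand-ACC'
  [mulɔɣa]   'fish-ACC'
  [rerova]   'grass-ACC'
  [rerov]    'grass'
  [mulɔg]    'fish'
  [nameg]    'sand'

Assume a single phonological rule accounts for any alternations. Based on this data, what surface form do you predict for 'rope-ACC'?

The stem for 'night' ends in [b] in [rurab] but [v] in [rurava].
The stem 'grass' ([rerov], [rerova]) shows [v] unchanged in both environments, so [v] cannot be basic with [b] derived in isolation.
Therefore /b/ is basic and [v] is derived by intervocalic spirantization (voiced stops become fricatives between vowels).
From [rulɔb] the stem 'rope' is /rulɔb/; between vowels this yields [rulɔva].

[rulɔva]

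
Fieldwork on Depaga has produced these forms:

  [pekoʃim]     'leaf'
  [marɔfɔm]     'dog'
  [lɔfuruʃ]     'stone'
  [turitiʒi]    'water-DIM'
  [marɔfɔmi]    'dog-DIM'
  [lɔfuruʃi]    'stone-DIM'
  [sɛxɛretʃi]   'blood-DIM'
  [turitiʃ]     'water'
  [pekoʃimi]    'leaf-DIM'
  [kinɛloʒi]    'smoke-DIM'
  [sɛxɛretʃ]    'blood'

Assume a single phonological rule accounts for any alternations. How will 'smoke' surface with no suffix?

[kinɛloʃ]

The stem for 'water' ends in [ʃ] in [turitiʃ] but [ʒ] in [turitiʒi].
The stem 'stone' ([lɔfuruʃ], [lɔfuruʃi]) shows [ʃ] unchanged in both environments, so [ʃ] cannot be basic with [ʒ] derived before the DIM suffix.
So /ʒ/ is underlying, and a rule of word-final obstruent devoicing — voiced obstruents become voiceless word-finally — gives [ʃ].
The one attested form of 'smoke', [kinɛloʒi], shows underlying /kinɛloʒ/. Applying the same rule word-finally gives [kinɛloʃ].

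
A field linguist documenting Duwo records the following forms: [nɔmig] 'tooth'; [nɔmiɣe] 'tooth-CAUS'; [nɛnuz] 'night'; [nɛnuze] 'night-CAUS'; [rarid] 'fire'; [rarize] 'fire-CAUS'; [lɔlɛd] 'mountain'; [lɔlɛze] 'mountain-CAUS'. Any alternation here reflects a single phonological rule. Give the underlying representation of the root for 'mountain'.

/lɔlɛd/

In [lɔlɛd] and [lɔlɛze] the final segment of 'mountain' alternates: [d] ~ [z].
But 'night' keeps [z] in both environments ([nɛnuz], [nɛnuze]), so there is no rule changing /z/ to [d] in isolation.
So /d/ is underlying, and a rule of intervocalic spirantization — voiced stops become fricatives between vowels — gives [z].
Hence 'mountain' is /lɔlɛd/ underlyingly.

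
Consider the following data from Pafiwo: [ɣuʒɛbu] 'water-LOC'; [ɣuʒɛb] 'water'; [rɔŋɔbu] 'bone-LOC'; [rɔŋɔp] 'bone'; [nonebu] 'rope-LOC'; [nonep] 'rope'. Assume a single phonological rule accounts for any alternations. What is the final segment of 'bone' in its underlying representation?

/p/

'bone' shows [b] ~ [p] at the end of the stem ([rɔŋɔbu] vs [rɔŋɔp]).
The stem 'water' ([ɣuʒɛbu], [ɣuʒɛb]) shows [b] unchanged in both environments, so [b] cannot be basic with [p] derived in isolation.
The alternation reflects intervocalic voicing: voiceless stops become voiced between vowels. /p/ is underlying.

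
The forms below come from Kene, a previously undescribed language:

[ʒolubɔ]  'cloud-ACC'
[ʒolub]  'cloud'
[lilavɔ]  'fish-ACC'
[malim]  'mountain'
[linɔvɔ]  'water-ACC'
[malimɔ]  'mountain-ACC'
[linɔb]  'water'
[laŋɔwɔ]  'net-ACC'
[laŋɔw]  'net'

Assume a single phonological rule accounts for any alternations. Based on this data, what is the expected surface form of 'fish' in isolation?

In [linɔb] and [linɔvɔ] the final segment of 'water' alternates: [b] ~ [v].
The stem 'cloud' ([ʒolub], [ʒolubɔ]) shows [b] unchanged in both environments, so [b] cannot be basic with [v] derived before the ACC suffix.
The alternation reflects word-final hardening: voiced fricatives become stops word-finally. /v/ is underlying.
The one attested form of 'fish', [lilavɔ], shows underlying /lilav/. Applying the same rule word-finally gives [lilab].

[lilab]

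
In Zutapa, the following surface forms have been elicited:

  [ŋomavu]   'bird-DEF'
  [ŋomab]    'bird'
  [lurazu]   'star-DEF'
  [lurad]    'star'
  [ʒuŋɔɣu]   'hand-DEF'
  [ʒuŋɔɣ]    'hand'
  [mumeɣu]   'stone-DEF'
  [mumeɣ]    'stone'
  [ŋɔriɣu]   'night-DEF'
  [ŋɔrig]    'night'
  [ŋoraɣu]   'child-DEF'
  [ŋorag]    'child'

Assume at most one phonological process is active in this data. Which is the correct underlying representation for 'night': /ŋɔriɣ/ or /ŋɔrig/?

In [ŋɔriɣu] and [ŋɔrig] the final segment of 'night' alternates: [ɣ] ~ [g].
The stem 'stone' ([mumeɣu], [mumeɣ]) shows [ɣ] unchanged in both environments, so [ɣ] cannot be basic with [g] derived in isolation.
So /g/ is underlying, and a rule of intervocalic spirantization — voiced stops become fricatives between vowels — gives [ɣ].

/ŋɔrig/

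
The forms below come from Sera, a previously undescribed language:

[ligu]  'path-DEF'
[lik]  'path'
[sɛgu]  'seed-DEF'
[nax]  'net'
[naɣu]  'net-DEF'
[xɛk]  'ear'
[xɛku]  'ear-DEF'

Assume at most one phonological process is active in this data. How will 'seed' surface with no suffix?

'path' shows [g] ~ [k] at the end of the stem ([ligu] vs [lik]).
If /k/ were underlying and a rule turned it into [g] before the DEF suffix, 'ear' would also alternate; but it has [k] in both [xɛku] and [xɛk].
The underlying segment must be /g/; voiced obstruents become voiceless word-finally, yielding [k] there.
From [sɛgu] the stem 'seed' is /sɛg/; word-finally this yields [sɛk].

[sɛk]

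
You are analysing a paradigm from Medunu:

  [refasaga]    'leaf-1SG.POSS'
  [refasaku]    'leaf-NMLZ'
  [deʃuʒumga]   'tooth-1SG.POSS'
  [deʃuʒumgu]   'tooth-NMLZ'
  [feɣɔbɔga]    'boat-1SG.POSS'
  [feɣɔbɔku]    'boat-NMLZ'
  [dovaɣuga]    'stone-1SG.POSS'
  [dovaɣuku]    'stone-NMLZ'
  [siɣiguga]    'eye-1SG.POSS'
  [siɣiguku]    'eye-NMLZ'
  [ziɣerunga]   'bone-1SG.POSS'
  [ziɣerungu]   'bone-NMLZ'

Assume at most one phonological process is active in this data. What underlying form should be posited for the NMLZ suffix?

/-ku/

The NMLZ suffix surfaces as [-gu] and [-ku], depending on the final segment of the stem.
By contrast the 1SG.POSS suffix keeps its initial [g] throughout — that segment must be underlying.
So the underlying form is /-ku/, and voiceless stops become voiced after a nasal.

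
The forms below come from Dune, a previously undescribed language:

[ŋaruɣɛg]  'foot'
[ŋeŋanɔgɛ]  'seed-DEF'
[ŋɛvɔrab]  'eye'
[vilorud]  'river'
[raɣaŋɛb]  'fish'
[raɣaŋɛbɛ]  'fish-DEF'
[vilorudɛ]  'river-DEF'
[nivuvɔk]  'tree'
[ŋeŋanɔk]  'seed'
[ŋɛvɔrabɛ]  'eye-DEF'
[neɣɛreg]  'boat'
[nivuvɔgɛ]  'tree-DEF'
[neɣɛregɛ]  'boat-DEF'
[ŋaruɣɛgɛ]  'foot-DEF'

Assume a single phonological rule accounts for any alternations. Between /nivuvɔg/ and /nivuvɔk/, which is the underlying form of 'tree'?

/nivuvɔk/

In [nivuvɔgɛ] and [nivuvɔk] the final segment of 'tree' alternates: [g] ~ [k].
Compare 'foot', with invariant [g] in [ŋaruɣɛgɛ] and [ŋaruɣɛg]: an analysis with underlying /g/ and a rule producing [k] in isolation would wrongly predict alternation here too.
So /k/ is underlying, and a rule of intervocalic voicing — voiceless stops become voiced between vowels — gives [g].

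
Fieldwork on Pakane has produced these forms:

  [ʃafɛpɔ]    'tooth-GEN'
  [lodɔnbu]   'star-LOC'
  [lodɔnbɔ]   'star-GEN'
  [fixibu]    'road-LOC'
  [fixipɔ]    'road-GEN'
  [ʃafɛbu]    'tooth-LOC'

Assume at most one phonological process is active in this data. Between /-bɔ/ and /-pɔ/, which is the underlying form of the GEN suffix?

/-pɔ/

The GEN morpheme has two allomorphs, [-bɔ] and [-pɔ].
By contrast the LOC suffix keeps its initial [b] throughout — that segment must be underlying.
So the underlying form is /-pɔ/, and voiceless stops become voiced after a nasal.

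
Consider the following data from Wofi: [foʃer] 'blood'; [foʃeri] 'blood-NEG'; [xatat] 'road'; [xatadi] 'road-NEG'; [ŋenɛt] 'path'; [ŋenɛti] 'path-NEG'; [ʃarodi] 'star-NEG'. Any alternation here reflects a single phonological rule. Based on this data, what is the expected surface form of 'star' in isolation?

The stem for 'road' ends in [t] in [xatat] but [d] in [xatadi].
But 'path' keeps [t] in both environments ([ŋenɛt], [ŋenɛti]), so there is no rule changing /t/ to [d] before the NEG suffix.
So /d/ is underlying, and a rule of word-final obstruent devoicing — voiced obstruents become voiceless word-finally — gives [t].
From [ʃarodi] the stem 'star' is /ʃarod/; word-finally this yields [ʃarot].

[ʃarot]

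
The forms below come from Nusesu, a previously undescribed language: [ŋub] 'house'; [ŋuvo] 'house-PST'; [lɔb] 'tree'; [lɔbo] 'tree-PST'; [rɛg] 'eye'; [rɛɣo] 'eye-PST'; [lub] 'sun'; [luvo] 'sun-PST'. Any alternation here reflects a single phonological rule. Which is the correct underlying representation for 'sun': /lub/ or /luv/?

/luv/

In [lub] and [luvo] the final segment of 'sun' alternates: [b] ~ [v].
The stem 'tree' ([lɔb], [lɔbo]) shows [b] unchanged in both environments, so [b] cannot be basic with [v] derived before the PST suffix.
So /v/ is underlying, and a rule of word-final hardening — voiced fricatives become stops word-finally — gives [b].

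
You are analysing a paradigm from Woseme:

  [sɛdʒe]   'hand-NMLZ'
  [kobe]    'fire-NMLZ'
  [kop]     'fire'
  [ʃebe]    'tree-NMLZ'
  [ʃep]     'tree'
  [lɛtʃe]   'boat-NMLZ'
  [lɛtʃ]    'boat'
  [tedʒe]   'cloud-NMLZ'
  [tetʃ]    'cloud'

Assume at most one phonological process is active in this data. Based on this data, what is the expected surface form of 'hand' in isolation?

[sɛtʃ]

'cloud' shows [dʒ] ~ [tʃ] at the end of the stem ([tedʒe] vs [tetʃ]).
Compare 'boat', with invariant [tʃ] in [lɛtʃe] and [lɛtʃ]: an analysis with underlying /tʃ/ and a rule producing [dʒ] before the NMLZ suffix would wrongly predict alternation here too.
The underlying segment must be /dʒ/; voiced obstruents become voiceless word-finally, yielding [tʃ] there.
The one attested form of 'hand', [sɛdʒe], shows underlying /sɛdʒ/. Applying the same rule word-finally gives [sɛtʃ].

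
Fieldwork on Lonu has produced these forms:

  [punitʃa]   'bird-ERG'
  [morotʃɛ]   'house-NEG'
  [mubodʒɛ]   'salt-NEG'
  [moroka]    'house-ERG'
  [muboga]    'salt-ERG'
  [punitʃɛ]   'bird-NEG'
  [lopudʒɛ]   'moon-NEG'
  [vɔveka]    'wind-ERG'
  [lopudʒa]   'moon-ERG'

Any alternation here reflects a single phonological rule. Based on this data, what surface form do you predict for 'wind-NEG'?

[vɔvetʃɛ]

The stem for 'house' ends in [tʃ] in [morotʃɛ] but [k] in [moroka].
If /tʃ/ were underlying and a rule turned it into [k] before the ERG suffix, 'bird' would also alternate; but it has [tʃ] in both [punitʃɛ] and [punitʃa].
The underlying segment must be /k/; /k/ and /g/ become palato-alveolar [tʃ] and [dʒ] before a front vowel, yielding [tʃ] there.
From [vɔveka] the stem 'wind' is /vɔvek/; before a front vowel this yields [vɔvetʃɛ].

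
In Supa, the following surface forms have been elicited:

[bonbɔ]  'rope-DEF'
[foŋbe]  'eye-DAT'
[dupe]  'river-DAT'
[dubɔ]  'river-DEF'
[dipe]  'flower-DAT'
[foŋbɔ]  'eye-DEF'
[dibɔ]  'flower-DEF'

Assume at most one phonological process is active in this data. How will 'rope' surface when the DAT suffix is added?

[bonbe]

The DAT suffix surfaces as [-be] and [-pe], depending on the final segment of the stem.
The DEF suffix, which begins with [b], is invariant after every stem; so [b] is not altered by any rule here.
So the underlying form is /-pe/, and voiceless stops become voiced after a nasal.
After 'rope', which ends in a nasal, the suffix surfaces as [-be], giving [bonbe].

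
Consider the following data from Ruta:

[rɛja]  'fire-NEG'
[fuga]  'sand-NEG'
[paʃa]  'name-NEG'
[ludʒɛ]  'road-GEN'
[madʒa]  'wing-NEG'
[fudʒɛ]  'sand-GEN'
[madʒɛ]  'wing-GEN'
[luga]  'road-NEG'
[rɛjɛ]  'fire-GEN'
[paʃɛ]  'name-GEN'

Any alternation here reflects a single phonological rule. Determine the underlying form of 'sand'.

/fug/

The root 'sand' surfaces as [fuga] and [fudʒɛ], with a stem-final [g] ~ [dʒ] alternation.
But 'wing' keeps [dʒ] in both environments ([madʒa], [madʒɛ]), so there is no rule changing /dʒ/ to [g] before the NEG suffix.
So /g/ is underlying, and a rule of palatalization before a front vowel — /g/ becomes palato-alveolar [dʒ] before a front vowel — gives [dʒ].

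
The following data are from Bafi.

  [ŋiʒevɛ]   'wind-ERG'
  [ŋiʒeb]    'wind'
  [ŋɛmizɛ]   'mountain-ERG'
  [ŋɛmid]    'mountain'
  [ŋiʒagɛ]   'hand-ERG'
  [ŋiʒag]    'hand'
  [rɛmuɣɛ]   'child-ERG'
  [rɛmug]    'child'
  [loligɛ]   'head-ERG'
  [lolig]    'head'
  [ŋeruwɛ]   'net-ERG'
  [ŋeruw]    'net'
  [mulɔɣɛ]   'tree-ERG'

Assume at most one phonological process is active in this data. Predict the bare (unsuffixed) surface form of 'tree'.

The root 'child' surfaces as [rɛmuɣɛ] and [rɛmug], with a stem-final [ɣ] ~ [g] alternation.
If /g/ were underlying and a rule turned it into [ɣ] before the ERG suffix, 'hand' would also alternate; but it has [g] in both [ŋiʒagɛ] and [ŋiʒag].
So /ɣ/ is underlying, and a rule of word-final hardening — voiced fricatives become stops word-finally — gives [g].
From [mulɔɣɛ] the stem 'tree' is /mulɔɣ/; word-finally this yields [mulɔg].

[mulɔg]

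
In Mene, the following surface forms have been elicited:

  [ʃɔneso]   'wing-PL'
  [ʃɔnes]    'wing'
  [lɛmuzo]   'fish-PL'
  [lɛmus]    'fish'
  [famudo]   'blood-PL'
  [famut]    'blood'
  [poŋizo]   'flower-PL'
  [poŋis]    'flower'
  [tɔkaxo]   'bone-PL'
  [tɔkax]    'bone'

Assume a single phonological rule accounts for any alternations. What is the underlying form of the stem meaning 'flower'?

The root 'flower' surfaces as [poŋizo] and [poŋis], with a stem-final [z] ~ [s] alternation.
If /s/ were underlying and a rule turned it into [z] before the PL suffix, 'wing' would also alternate; but it has [s] in both [ʃɔneso] and [ʃɔnes].
The underlying segment must be /z/; voiced obstruents become voiceless word-finally, yielding [s] there.

/poŋiz/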